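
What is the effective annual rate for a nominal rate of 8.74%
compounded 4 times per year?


Formula: EAR = (1 + r/m)^m - 1
Period rate: r/m = 0.0874 / 4 = 0.02185
Compounding: (1 + 0.02185)^4 = 1.090306
EAR = 1.090306 - 1 = 0.090306

0.090306


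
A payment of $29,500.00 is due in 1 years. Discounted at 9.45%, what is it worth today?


Formula: PV = FV / (1 + r)^n
Substituting: PV = $29,500.00 / (1 + 0.0945)^1
Discount factor: (1.0945)^1 = 1.0945
PV = $29,500.00 / 1.0945 = $26,952.95

$26,952.95


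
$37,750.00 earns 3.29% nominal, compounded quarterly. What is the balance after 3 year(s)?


Formula: FV = P * (1 + r/m)^(m*t)
Period rate: r/m = 0.0329 / 4 = 0.008225
Total periods: m*t = 4 * 3 = 12
Growth factor: (1 + 0.008225)^12 = 1.10329
FV = $37,750.00 * 1.10329 = $41,649.18

$41,649.18


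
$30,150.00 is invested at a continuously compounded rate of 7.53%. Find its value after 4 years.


Formula: FV = P * e^(r*t)
Exponent: r*t = 0.0753 * 4 = 0.3012
e^(0.3012) = 1.35148
FV = $30,150.00 * 1.35148 = $40,747.11

$40,747.11


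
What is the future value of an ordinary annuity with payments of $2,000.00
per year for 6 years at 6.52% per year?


Formula: FV = PMT * ((1+r)^n - 1) / r
Growth factor: (1 + 0.0652)^6 = 1.460787
Numerator: 1.460787 - 1 = 0.460787
FV = $2,000.00 * 0.460787 / 0.0652 = $14,134.58

$14,134.58


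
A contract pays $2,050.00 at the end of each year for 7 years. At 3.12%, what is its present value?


Formula: PV = PMT * (1 - (1+r)^(-n)) / r
Discount factor: (1 + 0.0312)^(-7) = 0.806491
Bracket: 1 - 0.806491 = 0.193509
PV = $2,050.00 * 0.193509 / 0.0312 = $12,714.52

$12,714.52


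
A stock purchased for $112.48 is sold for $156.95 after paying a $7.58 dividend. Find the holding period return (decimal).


Formula: HPR = (P1 - P0 + D) / P0
Gain: $156.95 - $112.48 + $7.58 = $52.05
HPR = $52.05 / $112.48 = 0.4627

0.4627


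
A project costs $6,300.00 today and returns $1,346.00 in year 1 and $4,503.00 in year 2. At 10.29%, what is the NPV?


Formula: NPV = C0 + C1/(1+r) + C2/(1+r)^2
Discount C1: $1,346.00 / (1 + 0.1029) = $1,220.42
Discount C2: $4,503.00 / (1 + 0.1029)^2 = $3,701.94
NPV = -$6,300.00 + $1,220.42 + $3,701.94 = -$1,377.64

-$1,377.64


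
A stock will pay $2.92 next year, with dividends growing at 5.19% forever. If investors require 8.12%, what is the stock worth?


Formula: P = D1 / (r - g)
Spread: r - g = 0.0812 - 0.0519 = 0.0293
Substituting: P = $2.92 / 0.0293
P = $99.66

$99.66


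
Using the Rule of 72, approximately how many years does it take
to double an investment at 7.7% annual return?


Formula: Years ≈ 72 / r
Substituting: Years ≈ 72 / 7.7
Years ≈ 9.4

9.4 years


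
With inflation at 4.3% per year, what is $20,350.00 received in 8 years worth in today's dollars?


Formula: Real value = nominal / (1 + inflation)^years
Price level: (1 + 0.043)^8 = 1.400472
Real value = $20,350.00 / 1.400472 = $14,530.81

$14,530.81


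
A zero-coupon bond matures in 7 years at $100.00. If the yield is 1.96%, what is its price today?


Formula: Price = FV / (1 + r)^n
Substituting: Price = $100.00 / (1 + 0.0196)^7
Discount factor: (1.0196)^7 = 1.145536
Price = $100.00 / 1.145536 = $87.30

$87.30


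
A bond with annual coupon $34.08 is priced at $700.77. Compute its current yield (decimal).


Formula: Current yield = annual coupon / price
Substituting: CY = $34.08 / $700.77
CY = 0.048632

0.048632


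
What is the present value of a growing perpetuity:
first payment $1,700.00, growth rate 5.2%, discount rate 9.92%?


Formula: PV = C / (r - g)
Spread: r - g = 0.0992 - 0.052 = 0.0472
Substituting: PV = $1,700.00 / 0.0472
PV = $36,016.95

$36,016.95


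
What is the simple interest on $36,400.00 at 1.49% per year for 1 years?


Formula: I = P * r * t
Substituting: I = $36,400.00 * 0.0149 * 1
Step: I = $36,400.00 * 0.0149
I = $542.36

$542.36


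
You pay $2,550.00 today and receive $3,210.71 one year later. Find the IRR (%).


Formula: IRR = C1/C0 - 1
Substituting: IRR = $3,210.71 / $2,550.00 - 1
Ratio: 1.259102 - 1 = 0.259102
IRR = 25.9102%

25.9102%


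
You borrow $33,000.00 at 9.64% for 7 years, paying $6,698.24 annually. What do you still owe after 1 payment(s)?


Formula: Balance = PV*(1+r)^k - PMT*((1+r)^k - 1)/r
Growth: (1 + 0.0964)^1 = 1.0964
Accumulated factor: ((1+r)^k - 1)/r = 1.0
Balance = $33,000.00 * 1.0964 - $6,698.24 * 1.0
Balance = $29,482.96

$29,482.96


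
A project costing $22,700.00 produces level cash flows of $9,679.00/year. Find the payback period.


Formula: Payback = investment / annual cash flow
Substituting: Payback = $22,700.00 / $9,679.00
Payback = 2.3453 years

2.3453 years


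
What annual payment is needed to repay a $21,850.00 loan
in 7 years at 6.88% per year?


Formula: PMT = PV * r / (1 - (1+r)^(-n))
Denominator: 1 - (1 + 0.0688)^(-7) = 0.372339
Numerator: $21,850.00 * 0.0688 = 1503.28
PMT = 1503.28 / 0.372339 = $4,037.39

$4,037.39


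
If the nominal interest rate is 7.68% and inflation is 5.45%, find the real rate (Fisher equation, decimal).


Formula: (1 + r_real) = (1 + r_nom) / (1 + inflation)
Substituting: (1 + r_real) = 1.0768 / 1.0545
(1 + r_real) = 1.021147
r_real = 1.021147 - 1 = 0.021147

0.021147


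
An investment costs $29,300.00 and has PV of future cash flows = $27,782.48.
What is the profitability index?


Formula: PI = PV(cash flows) / initial investment
Substituting: PI = $27,782.48 / $29,300.00
PI = 0.9482

0.9482


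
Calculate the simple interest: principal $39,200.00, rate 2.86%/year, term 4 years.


Formula: I = P * r * t
Substituting: I = $39,200.00 * 0.0286 * 4
Step: I = $39,200.00 * 0.1144
I = $4,484.48

$4,484.48


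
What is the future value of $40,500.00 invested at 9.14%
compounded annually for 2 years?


Formula: FV = P * (1 + r)^n
Substituting: FV = $40,500.00 * (1 + 0.0914)^2
Growth factor: (1.0914)^2 = 1.191154
FV = $40,500.00 * 1.191154 = $48,241.74

$48,241.74


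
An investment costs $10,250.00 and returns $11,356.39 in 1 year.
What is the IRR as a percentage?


Formula: IRR = C1/C0 - 1
Substituting: IRR = $11,356.39 / $10,250.00 - 1
Ratio: 1.10794 - 1 = 0.10794
IRR = 10.794%

10.794%


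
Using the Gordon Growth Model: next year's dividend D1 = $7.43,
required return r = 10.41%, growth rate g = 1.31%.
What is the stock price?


Formula: P = D1 / (r - g)
Spread: r - g = 0.1041 - 0.0131 = 0.091
Substituting: P = $7.43 / 0.091
P = $81.65

$81.65


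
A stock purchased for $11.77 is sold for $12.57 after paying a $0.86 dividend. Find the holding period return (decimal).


Formula: HPR = (P1 - P0 + D) / P0
Gain: $12.57 - $11.77 + $0.86 = $1.66
HPR = $1.66 / $11.77 = 0.141

0.141


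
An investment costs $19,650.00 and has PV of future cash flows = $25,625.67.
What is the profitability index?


Formula: PI = PV(cash flows) / initial investment
Substituting: PI = $25,625.67 / $19,650.00
PI = 1.3041

1.3041


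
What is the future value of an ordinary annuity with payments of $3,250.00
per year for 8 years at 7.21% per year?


Formula: FV = PMT * ((1+r)^n - 1) / r
Growth factor: (1 + 0.0721)^8 = 1.745349
Numerator: 1.745349 - 1 = 0.745349
FV = $3,250.00 * 0.745349 / 0.0721 = $33,597.58

$33,597.58


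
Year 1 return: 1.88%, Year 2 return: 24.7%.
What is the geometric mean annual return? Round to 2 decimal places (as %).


Formula: Geometric mean = ((1+r1)*(1+r2))^(1/2) - 1
Product: (1 + 0.0188) * (1 + 0.247) = 1.0188 * 1.247 = 1.270444
Square root: 1.270444^0.5 = 1.12714
Geometric mean = 1.12714 - 1 = 0.12714
As percentage: 12.71%

12.71%


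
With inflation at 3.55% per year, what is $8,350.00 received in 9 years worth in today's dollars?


Formula: Real value = nominal / (1 + inflation)^years
Price level: (1 + 0.0355)^9 = 1.368834
Real value = $8,350.00 / 1.368834 = $6,100.08

$6,100.08


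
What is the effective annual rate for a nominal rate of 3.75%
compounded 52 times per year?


Formula: EAR = (1 + r/m)^m - 1
Period rate: r/m = 0.0375 / 52 = 0.000721
Compounding: (1 + 0.000721)^52 = 1.038198
EAR = 1.038198 - 1 = 0.038198

0.038198


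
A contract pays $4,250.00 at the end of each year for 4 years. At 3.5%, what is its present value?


Formula: PV = PMT * (1 - (1+r)^(-n)) / r
Discount factor: (1 + 0.035)^(-4) = 0.871442
Bracket: 1 - 0.871442 = 0.128558
PV = $4,250.00 * 0.128558 / 0.035 = $15,610.59

$15,610.59


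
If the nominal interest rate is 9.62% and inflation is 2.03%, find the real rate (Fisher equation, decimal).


Formula: (1 + r_real) = (1 + r_nom) / (1 + inflation)
Substituting: (1 + r_real) = 1.0962 / 1.0203
(1 + r_real) = 1.07439
r_real = 1.07439 - 1 = 0.07439

0.07439


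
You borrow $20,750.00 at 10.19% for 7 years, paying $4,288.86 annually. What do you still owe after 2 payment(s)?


Formula: Balance = PV*(1+r)^k - PMT*((1+r)^k - 1)/r
Growth: (1 + 0.1019)^2 = 1.214184
Accumulated factor: ((1+r)^k - 1)/r = 2.1019
Balance = $20,750.00 * 1.214184 - $4,288.86 * 2.1019
Balance = $16,179.56

$16,179.56


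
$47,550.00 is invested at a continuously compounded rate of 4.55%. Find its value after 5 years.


Formula: FV = P * e^(r*t)
Exponent: r*t = 0.0455 * 5 = 0.2275
e^(0.2275) = 1.255457
FV = $47,550.00 * 1.255457 = $59,697.00

$59,697.00


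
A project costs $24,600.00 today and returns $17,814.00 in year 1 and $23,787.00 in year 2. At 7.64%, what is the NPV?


Formula: NPV = C0 + C1/(1+r) + C2/(1+r)^2
Discount C1: $17,814.00 / (1 + 0.0764) = $16,549.61
Discount C2: $23,787.00 / (1 + 0.0764)^2 = $20,530.16
NPV = -$24,600.00 + $16,549.61 + $20,530.16 = $12,479.77

$12,479.77


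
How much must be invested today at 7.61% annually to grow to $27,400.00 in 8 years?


Formula: PV = FV / (1 + r)^n
Substituting: PV = $27,400.00 / (1 + 0.0761)^8
Discount factor: (1.0761)^8 = 1.79813
PV = $27,400.00 / 1.79813 = $15,238.05

$15,238.05


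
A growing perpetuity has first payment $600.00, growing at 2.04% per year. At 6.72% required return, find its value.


Formula: PV = C / (r - g)
Spread: r - g = 0.0672 - 0.0204 = 0.0468
Substituting: PV = $600.00 / 0.0468
PV = $12,820.51

$12,820.51


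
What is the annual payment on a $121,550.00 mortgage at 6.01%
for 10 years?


Formula: PMT = PV * r / (1 - (1+r)^(-n))
Denominator: 1 - (1 + 0.0601)^(-10) = 0.442132
Numerator: $121,550.00 * 0.0601 = 7305.155
PMT = 7305.155 / 0.442132 = $16,522.58

$16,522.58


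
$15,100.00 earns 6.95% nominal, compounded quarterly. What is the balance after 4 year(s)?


Formula: FV = P * (1 + r/m)^(m*t)
Period rate: r/m = 0.0695 / 4 = 0.017375
Total periods: m*t = 4 * 4 = 16
Growth factor: (1 + 0.017375)^16 = 1.317337
FV = $15,100.00 * 1.317337 = $19,891.79

$19,891.79


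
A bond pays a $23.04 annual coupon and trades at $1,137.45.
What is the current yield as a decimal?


Formula: Current yield = annual coupon / price
Substituting: CY = $23.04 / $1,137.45
CY = 0.020256

0.020256


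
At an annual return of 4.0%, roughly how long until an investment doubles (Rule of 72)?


Formula: Years ≈ 72 / r
Substituting: Years ≈ 72 / 4.0
Years ≈ 18.0

18.0 years


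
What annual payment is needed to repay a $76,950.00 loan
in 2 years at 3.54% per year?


Formula: PMT = PV * r / (1 - (1+r)^(-n))
Denominator: 1 - (1 + 0.0354)^(-2) = 0.06721
Numerator: $76,950.00 * 0.0354 = 2724.03
PMT = 2724.03 / 0.06721 = $40,529.87

$40,529.87


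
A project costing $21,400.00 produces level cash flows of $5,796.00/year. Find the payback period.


Formula: Payback = investment / annual cash flow
Substituting: Payback = $21,400.00 / $5,796.00
Payback = 3.6922 years

3.6922 years


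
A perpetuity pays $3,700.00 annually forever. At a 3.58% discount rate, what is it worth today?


Formula: PV = C / r
Substituting: PV = $3,700.00 / 0.0358
PV = $103,351.96

$103,351.96


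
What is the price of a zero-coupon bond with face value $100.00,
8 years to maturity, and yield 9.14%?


Formula: Price = FV / (1 + r)^n
Substituting: Price = $100.00 / (1 + 0.0914)^8
Discount factor: (1.0914)^8 = 2.013129
Price = $100.00 / 2.013129 = $49.67

$49.67


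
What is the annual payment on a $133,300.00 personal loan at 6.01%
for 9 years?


Formula: PMT = PV * r / (1 - (1+r)^(-n))
Denominator: 1 - (1 + 0.0601)^(-9) = 0.408604
Numerator: $133,300.00 * 0.0601 = 8011.33
PMT = 8011.33 / 0.408604 = $19,606.59

$19,606.59


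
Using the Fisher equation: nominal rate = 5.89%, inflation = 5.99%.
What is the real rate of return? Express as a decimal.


Formula: (1 + r_real) = (1 + r_nom) / (1 + inflation)
Substituting: (1 + r_real) = 1.0589 / 1.0599
(1 + r_real) = 0.999057
r_real = 0.999057 - 1 = -0.000943

-0.000943


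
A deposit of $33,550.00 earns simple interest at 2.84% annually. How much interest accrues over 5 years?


Formula: I = P * r * t
Substituting: I = $33,550.00 * 0.0284 * 5
Step: I = $33,550.00 * 0.142
I = $4,764.10

$4,764.10


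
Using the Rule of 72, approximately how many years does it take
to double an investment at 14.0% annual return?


Formula: Years ≈ 72 / r
Substituting: Years ≈ 72 / 14.0
Years ≈ 5.1

5.1 years


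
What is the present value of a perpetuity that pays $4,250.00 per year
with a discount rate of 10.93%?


Formula: PV = C / r
Substituting: PV = $4,250.00 / 0.1093
PV = $38,883.81

$38,883.81


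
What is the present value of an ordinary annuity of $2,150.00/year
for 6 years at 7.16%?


Formula: PV = PMT * (1 - (1+r)^(-n)) / r
Discount factor: (1 + 0.0716)^(-6) = 0.660395
Bracket: 1 - 0.660395 = 0.339605
PV = $2,150.00 * 0.339605 / 0.0716 = $10,197.64

$10,197.64


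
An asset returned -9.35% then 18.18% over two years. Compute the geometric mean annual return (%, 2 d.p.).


Formula: Geometric mean = ((1+r1)*(1+r2))^(1/2) - 1
Product: (1 + -0.0935) * (1 + 0.1818) = 0.9065 * 1.1818 = 1.071302
Square root: 1.071302^0.5 = 1.035037
Geometric mean = 1.035037 - 1 = 0.035037
As percentage: 3.50%

3.50%


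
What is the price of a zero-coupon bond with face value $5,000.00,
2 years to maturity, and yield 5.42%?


Formula: Price = FV / (1 + r)^n
Substituting: Price = $5,000.00 / (1 + 0.0542)^2
Discount factor: (1.0542)^2 = 1.111338
Price = $5,000.00 / 1.111338 = $4,499.08

$4,499.08


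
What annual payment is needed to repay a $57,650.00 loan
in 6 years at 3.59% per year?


Formula: PMT = PV * r / (1 - (1+r)^(-n))
Denominator: 1 - (1 + 0.0359)^(-6) = 0.190731
Numerator: $57,650.00 * 0.0359 = 2069.635
PMT = 2069.635 / 0.190731 = $10,851.08

$10,851.08


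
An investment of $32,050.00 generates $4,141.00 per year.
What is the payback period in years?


Formula: Payback = investment / annual cash flow
Substituting: Payback = $32,050.00 / $4,141.00
Payback = 7.7397 years

7.7397 years


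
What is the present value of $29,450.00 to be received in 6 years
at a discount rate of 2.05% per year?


Formula: PV = FV / (1 + r)^n
Substituting: PV = $29,450.00 / (1 + 0.0205)^6
Discount factor: (1.0205)^6 = 1.129479
PV = $29,450.00 / 1.129479 = $26,073.98

$26,073.98


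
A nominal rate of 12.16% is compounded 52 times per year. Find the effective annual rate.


Formula: EAR = (1 + r/m)^m - 1
Period rate: r/m = 0.1216 / 52 = 0.002338
Compounding: (1 + 0.002338)^52 = 1.129142
EAR = 1.129142 - 1 = 0.129142

0.129142


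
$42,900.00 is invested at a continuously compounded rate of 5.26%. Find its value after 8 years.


Formula: FV = P * e^(r*t)
Exponent: r*t = 0.0526 * 8 = 0.4208
e^(0.4208) = 1.52318
FV = $42,900.00 * 1.52318 = $65,344.41

$65,344.41


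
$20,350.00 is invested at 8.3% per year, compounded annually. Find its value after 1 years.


Formula: FV = P * (1 + r)^n
Substituting: FV = $20,350.00 * (1 + 0.083)^1
Growth factor: (1.083)^1 = 1.083
FV = $20,350.00 * 1.083 = $22,039.05

$22,039.05


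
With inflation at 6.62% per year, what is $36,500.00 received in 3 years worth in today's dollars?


Formula: Real value = nominal / (1 + inflation)^years
Price level: (1 + 0.0662)^3 = 1.212037
Real value = $36,500.00 / 1.212037 = $30,114.58

$30,114.58


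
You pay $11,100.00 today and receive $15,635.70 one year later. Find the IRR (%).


Formula: IRR = C1/C0 - 1
Substituting: IRR = $15,635.70 / $11,100.00 - 1
Ratio: 1.408622 - 1 = 0.408622
IRR = 40.8622%

40.8622%


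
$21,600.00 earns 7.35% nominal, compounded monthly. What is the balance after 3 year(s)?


Formula: FV = P * (1 + r/m)^(m*t)
Period rate: r/m = 0.0735 / 12 = 0.006125
Total periods: m*t = 12 * 3 = 36
Growth factor: (1 + 0.006125)^36 = 1.245862
FV = $21,600.00 * 1.245862 = $26,910.61

$26,910.61


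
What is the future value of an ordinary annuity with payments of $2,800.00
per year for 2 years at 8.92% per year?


Formula: FV = PMT * ((1+r)^n - 1) / r
Growth factor: (1 + 0.0892)^2 = 1.186357
Numerator: 1.186357 - 1 = 0.186357
FV = $2,800.00 * 0.186357 / 0.0892 = $5,849.76

$5,849.76


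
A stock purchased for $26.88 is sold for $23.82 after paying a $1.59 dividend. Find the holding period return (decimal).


Formula: HPR = (P1 - P0 + D) / P0
Gain: $23.82 - $26.88 + $1.59 = -$1.47
HPR = -$1.47 / $26.88 = -0.0547

-0.0547


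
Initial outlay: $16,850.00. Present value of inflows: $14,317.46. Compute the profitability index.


Formula: PI = PV(cash flows) / initial investment
Substituting: PI = $14,317.46 / $16,850.00
PI = 0.8497

0.8497


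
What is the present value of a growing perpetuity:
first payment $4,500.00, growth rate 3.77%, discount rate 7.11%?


Formula: PV = C / (r - g)
Spread: r - g = 0.0711 - 0.0377 = 0.0334
Substituting: PV = $4,500.00 / 0.0334
PV = $134,730.54

$134,730.54


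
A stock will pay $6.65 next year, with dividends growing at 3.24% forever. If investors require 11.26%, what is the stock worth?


Formula: P = D1 / (r - g)
Spread: r - g = 0.1126 - 0.0324 = 0.0802
Substituting: P = $6.65 / 0.0802
P = $82.92

$82.92


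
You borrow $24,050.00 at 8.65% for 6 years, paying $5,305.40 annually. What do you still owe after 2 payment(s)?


Formula: Balance = PV*(1+r)^k - PMT*((1+r)^k - 1)/r
Growth: (1 + 0.0865)^2 = 1.180482
Accumulated factor: ((1+r)^k - 1)/r = 2.0865
Balance = $24,050.00 * 1.180482 - $5,305.40 * 2.0865
Balance = $17,320.88

$17,320.88


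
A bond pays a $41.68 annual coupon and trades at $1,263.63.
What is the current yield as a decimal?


Formula: Current yield = annual coupon / price
Substituting: CY = $41.68 / $1,263.63
CY = 0.032984

0.032984


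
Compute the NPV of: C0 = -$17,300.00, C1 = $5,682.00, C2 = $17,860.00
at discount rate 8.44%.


Formula: NPV = C0 + C1/(1+r) + C2/(1+r)^2
Discount C1: $5,682.00 / (1 + 0.0844) = $5,239.76
Discount C2: $17,860.00 / (1 + 0.0844)^2 = $15,188.06
NPV = -$17,300.00 + $5,239.76 + $15,188.06 = $3,127.83

$3,127.83


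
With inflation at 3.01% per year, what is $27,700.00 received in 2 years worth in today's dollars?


Formula: Real value = nominal / (1 + inflation)^years
Price level: (1 + 0.0301)^2 = 1.061106
Real value = $27,700.00 / 1.061106 = $26,104.84

$26,104.84


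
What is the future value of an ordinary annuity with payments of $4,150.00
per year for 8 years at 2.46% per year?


Formula: FV = PMT * ((1+r)^n - 1) / r
Growth factor: (1 + 0.0246)^8 = 1.214604
Numerator: 1.214604 - 1 = 0.214604
FV = $4,150.00 * 0.214604 / 0.0246 = $36,203.57

$36,203.57


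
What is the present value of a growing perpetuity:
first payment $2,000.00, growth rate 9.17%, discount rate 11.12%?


Formula: PV = C / (r - g)
Spread: r - g = 0.1112 - 0.0917 = 0.0195
Substituting: PV = $2,000.00 / 0.0195
PV = $102,564.10

$102,564.10


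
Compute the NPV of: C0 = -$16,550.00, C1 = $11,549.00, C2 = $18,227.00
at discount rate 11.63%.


Formula: NPV = C0 + C1/(1+r) + C2/(1+r)^2
Discount C1: $11,549.00 / (1 + 0.1163) = $10,345.79
Discount C2: $18,227.00 / (1 + 0.1163)^2 = $14,626.94
NPV = -$16,550.00 + $10,345.79 + $14,626.94 = $8,422.72

$8,422.72


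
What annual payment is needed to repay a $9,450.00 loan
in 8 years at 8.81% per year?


Formula: PMT = PV * r / (1 - (1+r)^(-n))
Denominator: 1 - (1 + 0.0881)^(-8) = 0.49108
Numerator: $9,450.00 * 0.0881 = 832.545
PMT = 832.545 / 0.49108 = $1,695.33

$1,695.33


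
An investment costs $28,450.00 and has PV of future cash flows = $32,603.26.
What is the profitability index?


Formula: PI = PV(cash flows) / initial investment
Substituting: PI = $32,603.26 / $28,450.00
PI = 1.146

1.146


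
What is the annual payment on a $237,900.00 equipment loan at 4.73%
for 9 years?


Formula: PMT = PV * r / (1 - (1+r)^(-n))
Denominator: 1 - (1 + 0.0473)^(-9) = 0.340279
Numerator: $237,900.00 * 0.0473 = 11252.67
PMT = 11252.67 / 0.340279 = $33,068.92

$33,068.92


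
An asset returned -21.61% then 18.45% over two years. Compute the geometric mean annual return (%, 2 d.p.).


Formula: Geometric mean = ((1+r1)*(1+r2))^(1/2) - 1
Product: (1 + -0.2161) * (1 + 0.1845) = 0.7839 * 1.1845 = 0.92853
Square root: 0.92853^0.5 = 0.963602
Geometric mean = 0.963602 - 1 = -0.036398
As percentage: -3.64%

-3.64%


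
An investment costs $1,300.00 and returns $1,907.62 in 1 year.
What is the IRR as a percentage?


Formula: IRR = C1/C0 - 1
Substituting: IRR = $1,907.62 / $1,300.00 - 1
Ratio: 1.4674 - 1 = 0.4674
IRR = 46.74%

46.74%


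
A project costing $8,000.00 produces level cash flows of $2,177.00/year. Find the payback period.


Formula: Payback = investment / annual cash flow
Substituting: Payback = $8,000.00 / $2,177.00
Payback = 3.6748 years

3.6748 years


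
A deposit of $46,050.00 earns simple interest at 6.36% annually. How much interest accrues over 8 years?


Formula: I = P * r * t
Substituting: I = $46,050.00 * 0.0636 * 8
Step: I = $46,050.00 * 0.5088
I = $23,430.24

$23,430.24


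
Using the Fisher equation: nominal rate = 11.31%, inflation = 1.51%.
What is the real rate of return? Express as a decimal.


Formula: (1 + r_real) = (1 + r_nom) / (1 + inflation)
Substituting: (1 + r_real) = 1.1131 / 1.0151
(1 + r_real) = 1.096542
r_real = 1.096542 - 1 = 0.096542

0.096542


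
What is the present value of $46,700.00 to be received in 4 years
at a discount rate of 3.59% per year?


Formula: PV = FV / (1 + r)^n
Substituting: PV = $46,700.00 / (1 + 0.0359)^4
Discount factor: (1.0359)^4 = 1.15152
PV = $46,700.00 / 1.15152 = $40,555.11

$40,555.11


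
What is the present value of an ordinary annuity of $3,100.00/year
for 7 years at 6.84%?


Formula: PV = PMT * (1 - (1+r)^(-n)) / r
Discount factor: (1 + 0.0684)^(-7) = 0.629307
Bracket: 1 - 0.629307 = 0.370693
PV = $3,100.00 * 0.370693 / 0.0684 = $16,800.40

$16,800.40


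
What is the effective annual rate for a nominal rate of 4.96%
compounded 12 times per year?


Formula: EAR = (1 + r/m)^m - 1
Period rate: r/m = 0.0496 / 12 = 0.004133
Compounding: (1 + 0.004133)^12 = 1.050743
EAR = 1.050743 - 1 = 0.050743

0.050743


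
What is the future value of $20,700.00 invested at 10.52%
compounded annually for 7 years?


Formula: FV = P * (1 + r)^n
Substituting: FV = $20,700.00 * (1 + 0.1052)^7
Growth factor: (1.1052)^7 = 2.014124
FV = $20,700.00 * 2.014124 = $41,692.36

$41,692.36


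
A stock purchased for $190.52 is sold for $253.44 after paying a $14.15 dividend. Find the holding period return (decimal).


Formula: HPR = (P1 - P0 + D) / P0
Gain: $253.44 - $190.52 + $14.15 = $77.07
HPR = $77.07 / $190.52 = 0.4045

0.4045


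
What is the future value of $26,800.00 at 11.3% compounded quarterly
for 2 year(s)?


Formula: FV = P * (1 + r/m)^(m*t)
Period rate: r/m = 0.113 / 4 = 0.02825
Total periods: m*t = 4 * 2 = 8
Growth factor: (1 + 0.02825)^8 = 1.249654
FV = $26,800.00 * 1.249654 = $33,490.72

$33,490.72


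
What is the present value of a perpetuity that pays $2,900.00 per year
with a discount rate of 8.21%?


Formula: PV = C / r
Substituting: PV = $2,900.00 / 0.0821
PV = $35,322.78

$35,322.78


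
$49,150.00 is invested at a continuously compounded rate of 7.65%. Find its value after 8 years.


Formula: FV = P * e^(r*t)
Exponent: r*t = 0.0765 * 8 = 0.612
e^(0.612) = 1.844116
FV = $49,150.00 * 1.844116 = $90,638.30

$90,638.30


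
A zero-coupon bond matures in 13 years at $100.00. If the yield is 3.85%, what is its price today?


Formula: Price = FV / (1 + r)^n
Substituting: Price = $100.00 / (1 + 0.0385)^13
Discount factor: (1.0385)^13 = 1.634122
Price = $100.00 / 1.634122 = $61.19

$61.19


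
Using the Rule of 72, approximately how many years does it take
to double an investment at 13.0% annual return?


Formula: Years ≈ 72 / r
Substituting: Years ≈ 72 / 13.0
Years ≈ 5.5

5.5 years


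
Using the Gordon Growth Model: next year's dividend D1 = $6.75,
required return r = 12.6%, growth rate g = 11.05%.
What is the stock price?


Formula: P = D1 / (r - g)
Spread: r - g = 0.126 - 0.1105 = 0.0155
Substituting: P = $6.75 / 0.0155
P = $435.48

$435.48


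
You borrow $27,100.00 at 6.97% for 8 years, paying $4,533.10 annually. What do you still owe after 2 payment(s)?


Formula: Balance = PV*(1+r)^k - PMT*((1+r)^k - 1)/r
Growth: (1 + 0.0697)^2 = 1.144258
Accumulated factor: ((1+r)^k - 1)/r = 2.0697
Balance = $27,100.00 * 1.144258 - $4,533.10 * 2.0697
Balance = $21,627.24

$21,627.24


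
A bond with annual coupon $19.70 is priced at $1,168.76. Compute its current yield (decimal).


Formula: Current yield = annual coupon / price
Substituting: CY = $19.70 / $1,168.76
CY = 0.016855

0.016855


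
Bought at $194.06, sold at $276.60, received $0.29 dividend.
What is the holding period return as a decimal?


Formula: HPR = (P1 - P0 + D) / P0
Gain: $276.60 - $194.06 + $0.29 = $82.83
HPR = $82.83 / $194.06 = 0.4268

0.4268


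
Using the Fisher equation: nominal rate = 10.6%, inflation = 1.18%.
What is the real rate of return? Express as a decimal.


Formula: (1 + r_real) = (1 + r_nom) / (1 + inflation)
Substituting: (1 + r_real) = 1.106 / 1.0118
(1 + r_real) = 1.093101
r_real = 1.093101 - 1 = 0.093101

0.093101


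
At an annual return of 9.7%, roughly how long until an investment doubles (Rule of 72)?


Formula: Years ≈ 72 / r
Substituting: Years ≈ 72 / 9.7
Years ≈ 7.4

7.4 years


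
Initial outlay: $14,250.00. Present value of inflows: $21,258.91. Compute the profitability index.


Formula: PI = PV(cash flows) / initial investment
Substituting: PI = $21,258.91 / $14,250.00
PI = 1.4919

1.4919


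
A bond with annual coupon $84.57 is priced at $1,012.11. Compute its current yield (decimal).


Formula: Current yield = annual coupon / price
Substituting: CY = $84.57 / $1,012.11
CY = 0.083558

0.083558


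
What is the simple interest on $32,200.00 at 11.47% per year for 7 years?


Formula: I = P * r * t
Substituting: I = $32,200.00 * 0.1147 * 7
Step: I = $32,200.00 * 0.8029
I = $25,853.38

$25,853.38


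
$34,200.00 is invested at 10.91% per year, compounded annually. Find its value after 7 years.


Formula: FV = P * (1 + r)^n
Substituting: FV = $34,200.00 * (1 + 0.1091)^7
Growth factor: (1.1091)^7 = 2.064405
FV = $34,200.00 * 2.064405 = $70,602.66

$70,602.66


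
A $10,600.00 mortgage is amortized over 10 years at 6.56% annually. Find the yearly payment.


Formula: PMT = PV * r / (1 - (1+r)^(-n))
Denominator: 1 - (1 + 0.0656)^(-10) = 0.470266
Numerator: $10,600.00 * 0.0656 = 695.36
PMT = 695.36 / 0.470266 = $1,478.65

$1,478.65


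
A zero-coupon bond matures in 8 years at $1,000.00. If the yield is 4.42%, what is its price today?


Formula: Price = FV / (1 + r)^n
Substituting: Price = $1,000.00 / (1 + 0.0442)^8
Discount factor: (1.0442)^8 = 1.413414
Price = $1,000.00 / 1.413414 = $707.51

$707.51


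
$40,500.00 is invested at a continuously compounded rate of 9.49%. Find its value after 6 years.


Formula: FV = P * e^(r*t)
Exponent: r*t = 0.0949 * 6 = 0.5694
e^(0.5694) = 1.767206
FV = $40,500.00 * 1.767206 = $71,571.86

$71,571.86


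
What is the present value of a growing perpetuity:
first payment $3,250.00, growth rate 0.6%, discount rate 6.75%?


Formula: PV = C / (r - g)
Spread: r - g = 0.0675 - 0.006 = 0.0615
Substituting: PV = $3,250.00 / 0.0615
PV = $52,845.53

$52,845.53


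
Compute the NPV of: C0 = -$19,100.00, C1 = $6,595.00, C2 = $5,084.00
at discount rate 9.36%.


Formula: NPV = C0 + C1/(1+r) + C2/(1+r)^2
Discount C1: $6,595.00 / (1 + 0.0936) = $6,030.54
Discount C2: $5,084.00 / (1 + 0.0936)^2 = $4,250.97
NPV = -$19,100.00 + $6,030.54 + $4,250.97 = -$8,818.48

-$8,818.48


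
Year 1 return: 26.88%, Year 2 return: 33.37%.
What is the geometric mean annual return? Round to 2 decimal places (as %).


Formula: Geometric mean = ((1+r1)*(1+r2))^(1/2) - 1
Product: (1 + 0.2688) * (1 + 0.3337) = 1.2688 * 1.3337 = 1.692199
Square root: 1.692199^0.5 = 1.300845
Geometric mean = 1.300845 - 1 = 0.300845
As percentage: 30.08%

30.08%


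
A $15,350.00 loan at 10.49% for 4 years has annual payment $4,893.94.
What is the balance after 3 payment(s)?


Formula: Balance = PV*(1+r)^k - PMT*((1+r)^k - 1)/r
Growth: (1 + 0.1049)^3 = 1.348866
Accumulated factor: ((1+r)^k - 1)/r = 3.325704
Balance = $15,350.00 * 1.348866 - $4,893.94 * 3.325704
Balance = $4,429.30

$4,429.30


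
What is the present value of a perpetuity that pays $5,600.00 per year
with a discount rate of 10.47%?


Formula: PV = C / r
Substituting: PV = $5,600.00 / 0.1047
PV = $53,486.15

$53,486.15


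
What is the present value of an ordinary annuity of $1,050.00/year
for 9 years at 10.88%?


Formula: PV = PMT * (1 - (1+r)^(-n)) / r
Discount factor: (1 + 0.1088)^(-9) = 0.394749
Bracket: 1 - 0.394749 = 0.605251
PV = $1,050.00 * 0.605251 / 0.1088 = $5,841.12

$5,841.12


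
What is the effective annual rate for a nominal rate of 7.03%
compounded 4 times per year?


Formula: EAR = (1 + r/m)^m - 1
Period rate: r/m = 0.0703 / 4 = 0.017575
Compounding: (1 + 0.017575)^4 = 1.072175
EAR = 1.072175 - 1 = 0.072175

0.072175


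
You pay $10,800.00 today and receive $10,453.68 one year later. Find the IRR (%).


Formula: IRR = C1/C0 - 1
Substituting: IRR = $10,453.68 / $10,800.00 - 1
Ratio: 0.967933 - 1 = -0.032067
IRR = -3.2067%

-3.2067%


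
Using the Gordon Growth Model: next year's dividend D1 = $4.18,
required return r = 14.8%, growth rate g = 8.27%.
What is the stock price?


Formula: P = D1 / (r - g)
Spread: r - g = 0.148 - 0.0827 = 0.0653
Substituting: P = $4.18 / 0.0653
P = $64.01

$64.01


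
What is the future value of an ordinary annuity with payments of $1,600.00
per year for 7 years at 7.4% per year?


Formula: FV = PMT * ((1+r)^n - 1) / r
Growth factor: (1 + 0.074)^7 = 1.648276
Numerator: 1.648276 - 1 = 0.648276
FV = $1,600.00 * 0.648276 / 0.074 = $14,016.78

$14,016.78


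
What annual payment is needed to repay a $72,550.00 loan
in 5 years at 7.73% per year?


Formula: PMT = PV * r / (1 - (1+r)^(-n))
Denominator: 1 - (1 + 0.0773)^(-5) = 0.310845
Numerator: $72,550.00 * 0.0773 = 5608.115
PMT = 5608.115 / 0.310845 = $18,041.50

$18,041.50


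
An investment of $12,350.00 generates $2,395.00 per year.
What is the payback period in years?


Formula: Payback = investment / annual cash flow
Substituting: Payback = $12,350.00 / $2,395.00
Payback = 5.1566 years

5.1566 years


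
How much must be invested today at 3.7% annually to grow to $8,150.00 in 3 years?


Formula: PV = FV / (1 + r)^n
Substituting: PV = $8,150.00 / (1 + 0.037)^3
Discount factor: (1.037)^3 = 1.115158
PV = $8,150.00 / 1.115158 = $7,308.38

$7,308.38


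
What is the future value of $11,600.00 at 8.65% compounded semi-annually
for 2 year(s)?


Formula: FV = P * (1 + r/m)^(m*t)
Period rate: r/m = 0.0865 / 2 = 0.04325
Total periods: m*t = 2 * 2 = 4
Growth factor: (1 + 0.04325)^4 = 1.18455
FV = $11,600.00 * 1.18455 = $13,740.79

$13,740.79


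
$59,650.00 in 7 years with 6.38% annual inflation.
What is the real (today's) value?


Formula: Real value = nominal / (1 + inflation)^years
Price level: (1 + 0.0638)^7 = 1.541771
Real value = $59,650.00 / 1.541771 = $38,689.27

$38,689.27


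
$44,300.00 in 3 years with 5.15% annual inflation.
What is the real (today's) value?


Formula: Real value = nominal / (1 + inflation)^years
Price level: (1 + 0.0515)^3 = 1.162593
Real value = $44,300.00 / 1.162593 = $38,104.47

$38,104.47


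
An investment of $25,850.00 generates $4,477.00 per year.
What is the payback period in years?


Formula: Payback = investment / annual cash flow
Substituting: Payback = $25,850.00 / $4,477.00
Payback = 5.774 years

5.774 years


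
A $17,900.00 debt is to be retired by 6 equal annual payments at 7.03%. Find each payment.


Formula: PMT = PV * r / (1 - (1+r)^(-n))
Denominator: 1 - (1 + 0.0703)^(-6) = 0.334778
Numerator: $17,900.00 * 0.0703 = 1258.37
PMT = 1258.37 / 0.334778 = $3,758.82

$3,758.82


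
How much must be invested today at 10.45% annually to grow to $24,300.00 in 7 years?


Formula: PV = FV / (1 + r)^n
Substituting: PV = $24,300.00 / (1 + 0.1045)^7
Discount factor: (1.1045)^7 = 2.005211
PV = $24,300.00 / 2.005211 = $12,118.43

$12,118.43


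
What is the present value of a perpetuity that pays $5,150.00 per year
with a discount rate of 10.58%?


Formula: PV = C / r
Substituting: PV = $5,150.00 / 0.1058
PV = $48,676.75

$48,676.75


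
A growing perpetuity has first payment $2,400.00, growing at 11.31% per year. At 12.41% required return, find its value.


Formula: PV = C / (r - g)
Spread: r - g = 0.1241 - 0.1131 = 0.011
Substituting: PV = $2,400.00 / 0.011
PV = $218,181.82

$218,181.82


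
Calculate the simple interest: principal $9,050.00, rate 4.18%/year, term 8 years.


Formula: I = P * r * t
Substituting: I = $9,050.00 * 0.0418 * 8
Step: I = $9,050.00 * 0.3344
I = $3,026.32

$3,026.32


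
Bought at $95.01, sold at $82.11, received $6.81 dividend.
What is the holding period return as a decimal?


Formula: HPR = (P1 - P0 + D) / P0
Gain: $82.11 - $95.01 + $6.81 = -$6.09
HPR = -$6.09 / $95.01 = -0.0641

-0.0641


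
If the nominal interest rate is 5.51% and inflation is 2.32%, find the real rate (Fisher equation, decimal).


Formula: (1 + r_real) = (1 + r_nom) / (1 + inflation)
Substituting: (1 + r_real) = 1.0551 / 1.0232
(1 + r_real) = 1.031177
r_real = 1.031177 - 1 = 0.031177

0.031177


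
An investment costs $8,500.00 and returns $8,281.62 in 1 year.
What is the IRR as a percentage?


Formula: IRR = C1/C0 - 1
Substituting: IRR = $8,281.62 / $8,500.00 - 1
Ratio: 0.974308 - 1 = -0.025692
IRR = -2.5692%

-2.5692%


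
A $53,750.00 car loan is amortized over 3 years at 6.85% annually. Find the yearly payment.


Formula: PMT = PV * r / (1 - (1+r)^(-n))
Denominator: 1 - (1 + 0.0685)^(-3) = 0.180259
Numerator: $53,750.00 * 0.0685 = 3681.875
PMT = 3681.875 / 0.180259 = $20,425.42

$20,425.42


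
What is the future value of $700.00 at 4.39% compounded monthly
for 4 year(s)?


Formula: FV = P * (1 + r/m)^(m*t)
Period rate: r/m = 0.0439 / 12 = 0.003658
Total periods: m*t = 12 * 4 = 48
Growth factor: (1 + 0.003658)^48 = 1.191579
FV = $700.00 * 1.191579 = $834.11

$834.11


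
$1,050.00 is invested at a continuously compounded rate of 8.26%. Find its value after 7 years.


Formula: FV = P * e^(r*t)
Exponent: r*t = 0.0826 * 7 = 0.5782
e^(0.5782) = 1.782826
FV = $1,050.00 * 1.782826 = $1,871.97

$1,871.97


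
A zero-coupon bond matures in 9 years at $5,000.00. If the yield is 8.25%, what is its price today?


Formula: Price = FV / (1 + r)^n
Substituting: Price = $5,000.00 / (1 + 0.0825)^9
Discount factor: (1.0825)^9 = 2.041038
Price = $5,000.00 / 2.041038 = $2,449.73

$2,449.73


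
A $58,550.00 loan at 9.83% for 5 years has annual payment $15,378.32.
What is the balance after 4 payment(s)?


Formula: Balance = PV*(1+r)^k - PMT*((1+r)^k - 1)/r
Growth: (1 + 0.0983)^4 = 1.45507
Accumulated factor: ((1+r)^k - 1)/r = 4.629401
Balance = $58,550.00 * 1.45507 - $15,378.32 * 4.629401
Balance = $14,001.94

$14,001.94


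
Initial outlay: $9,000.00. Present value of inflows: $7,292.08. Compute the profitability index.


Formula: PI = PV(cash flows) / initial investment
Substituting: PI = $7,292.08 / $9,000.00
PI = 0.8102

0.8102


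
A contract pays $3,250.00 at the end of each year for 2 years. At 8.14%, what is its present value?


Formula: PV = PMT * (1 - (1+r)^(-n)) / r
Discount factor: (1 + 0.0814)^(-2) = 0.85512
Bracket: 1 - 0.85512 = 0.14488
PV = $3,250.00 * 0.14488 / 0.0814 = $5,784.50

$5,784.50


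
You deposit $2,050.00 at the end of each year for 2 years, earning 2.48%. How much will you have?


Formula: FV = PMT * ((1+r)^n - 1) / r
Growth factor: (1 + 0.0248)^2 = 1.050215
Numerator: 1.050215 - 1 = 0.050215
FV = $2,050.00 * 0.050215 / 0.0248 = $4,150.84

$4,150.84


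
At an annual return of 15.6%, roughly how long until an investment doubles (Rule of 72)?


Formula: Years ≈ 72 / r
Substituting: Years ≈ 72 / 15.6
Years ≈ 4.6

4.6 years


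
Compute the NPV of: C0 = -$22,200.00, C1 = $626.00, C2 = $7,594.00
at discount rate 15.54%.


Formula: NPV = C0 + C1/(1+r) + C2/(1+r)^2
Discount C1: $626.00 / (1 + 0.1554) = $541.80
Discount C2: $7,594.00 / (1 + 0.1554)^2 = $5,688.61
NPV = -$22,200.00 + $541.80 + $5,688.61 = -$15,969.59

-$15,969.59


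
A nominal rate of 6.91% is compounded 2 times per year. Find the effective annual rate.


Formula: EAR = (1 + r/m)^m - 1
Period rate: r/m = 0.0691 / 2 = 0.03455
Compounding: (1 + 0.03455)^2 = 1.070294
EAR = 1.070294 - 1 = 0.070294

0.070294


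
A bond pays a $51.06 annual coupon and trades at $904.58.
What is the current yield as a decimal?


Formula: Current yield = annual coupon / price
Substituting: CY = $51.06 / $904.58
CY = 0.056446

0.056446


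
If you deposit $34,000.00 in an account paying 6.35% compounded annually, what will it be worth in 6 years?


Formula: FV = P * (1 + r)^n
Substituting: FV = $34,000.00 * (1 + 0.0635)^6
Growth factor: (1.0635)^6 = 1.446855
FV = $34,000.00 * 1.446855 = $49,193.07

$49,193.07


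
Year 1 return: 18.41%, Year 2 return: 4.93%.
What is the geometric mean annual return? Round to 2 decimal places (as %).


Formula: Geometric mean = ((1+r1)*(1+r2))^(1/2) - 1
Product: (1 + 0.1841) * (1 + 0.0493) = 1.1841 * 1.0493 = 1.242476
Square root: 1.242476^0.5 = 1.114664
Geometric mean = 1.114664 - 1 = 0.114664
As percentage: 11.47%

11.47%


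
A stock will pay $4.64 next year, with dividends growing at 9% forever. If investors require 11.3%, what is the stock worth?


Formula: P = D1 / (r - g)
Spread: r - g = 0.113 - 0.09 = 0.023
Substituting: P = $4.64 / 0.023
P = $201.74

$201.74


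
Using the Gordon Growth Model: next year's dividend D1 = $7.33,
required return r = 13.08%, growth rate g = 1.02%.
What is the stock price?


Formula: P = D1 / (r - g)
Spread: r - g = 0.1308 - 0.0102 = 0.1206
Substituting: P = $7.33 / 0.1206
P = $60.78

$60.78


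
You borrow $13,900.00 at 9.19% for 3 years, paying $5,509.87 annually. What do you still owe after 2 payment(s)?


Formula: Balance = PV*(1+r)^k - PMT*((1+r)^k - 1)/r
Growth: (1 + 0.0919)^2 = 1.192246
Accumulated factor: ((1+r)^k - 1)/r = 2.0919
Balance = $13,900.00 * 1.192246 - $5,509.87 * 2.0919
Balance = $5,046.12

$5,046.12


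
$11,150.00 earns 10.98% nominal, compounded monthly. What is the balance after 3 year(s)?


Formula: FV = P * (1 + r/m)^(m*t)
Period rate: r/m = 0.1098 / 12 = 0.00915
Total periods: m*t = 12 * 3 = 36
Growth factor: (1 + 0.00915)^36 = 1.388053
FV = $11,150.00 * 1.388053 = $15,476.79

$15,476.79


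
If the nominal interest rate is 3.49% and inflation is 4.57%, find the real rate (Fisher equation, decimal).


Formula: (1 + r_real) = (1 + r_nom) / (1 + inflation)
Substituting: (1 + r_real) = 1.0349 / 1.0457
(1 + r_real) = 0.989672
r_real = 0.989672 - 1 = -0.010328

-0.010328
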